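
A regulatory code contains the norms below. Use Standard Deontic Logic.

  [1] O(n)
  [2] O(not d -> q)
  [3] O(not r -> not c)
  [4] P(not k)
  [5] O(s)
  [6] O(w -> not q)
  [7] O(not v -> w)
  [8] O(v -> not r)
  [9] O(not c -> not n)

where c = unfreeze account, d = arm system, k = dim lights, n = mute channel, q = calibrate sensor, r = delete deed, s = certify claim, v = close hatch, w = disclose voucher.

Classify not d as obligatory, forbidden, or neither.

Premise 1 gives O(n).
Premise 9 is O(not c -> not n); contrapositively O(n -> c). Since O(n) holds, K gives O(c).
The contrapositive of premise 3 (O(not r -> not c)) is O(c -> r), and O(c) is already established, so O(r).
Premise 8, O(v -> not r), contraposes to O(r -> not v); with O(r) we get O(not v).
From O(not v) and premise 7, O(not v -> w), we obtain O(w).
Applying K to premise 6 (O(w -> not q)) and O(w) yields O(not q).
Premise 2 is O(not d -> q); contrapositively O(not q -> d). Since O(not q) holds, K gives O(d).
Premises 4, 5 do not contribute to this derivation.
Thus O(d), which is F(not d): not d is forbidden.

Forbidden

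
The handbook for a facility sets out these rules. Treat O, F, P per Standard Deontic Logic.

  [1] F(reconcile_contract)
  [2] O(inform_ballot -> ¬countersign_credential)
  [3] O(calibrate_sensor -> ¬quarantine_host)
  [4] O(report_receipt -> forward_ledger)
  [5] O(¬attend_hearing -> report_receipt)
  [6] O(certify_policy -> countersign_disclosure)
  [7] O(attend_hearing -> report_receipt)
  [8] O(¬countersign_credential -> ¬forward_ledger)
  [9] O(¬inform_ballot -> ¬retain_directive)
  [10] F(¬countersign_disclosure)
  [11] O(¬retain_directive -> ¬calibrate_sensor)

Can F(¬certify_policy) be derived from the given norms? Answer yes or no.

No

Premise 6 is O(certify_policy -> countersign_disclosure); even if O(countersign_disclosure) held, inferring O(certify_policy) would be affirming the consequent — invalid.
No other premise forces O(certify_policy). An ideal world satisfying every premise can still have ¬certify_policy true, so F(¬certify_policy) is not derivable.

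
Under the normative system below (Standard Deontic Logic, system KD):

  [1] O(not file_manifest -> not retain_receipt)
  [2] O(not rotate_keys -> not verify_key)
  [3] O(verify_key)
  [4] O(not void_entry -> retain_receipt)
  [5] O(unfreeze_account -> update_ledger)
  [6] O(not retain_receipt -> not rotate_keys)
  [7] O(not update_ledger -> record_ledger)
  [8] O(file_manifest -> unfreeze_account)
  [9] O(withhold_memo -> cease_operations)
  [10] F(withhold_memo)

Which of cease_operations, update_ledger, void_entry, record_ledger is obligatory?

From premise 3 we have O(verify_key).
Premise 2 is O(not rotate_keys -> not verify_key); contrapositively O(verify_key -> rotate_keys). Since O(verify_key) holds, K gives O(rotate_keys).
The contrapositive of premise 6 (O(not retain_receipt -> not rotate_keys)) is O(rotate_keys -> retain_receipt), and O(rotate_keys) is already established, so O(retain_receipt).
Premise 1 is O(not file_manifest -> not retain_receipt); contrapositively O(retain_receipt -> file_manifest). Since O(retain_receipt) holds, K gives O(file_manifest).
From O(file_manifest) and premise 8, O(file_manifest -> unfreeze_account), we obtain O(unfreeze_account).
From O(unfreeze_account) and premise 5, O(unfreeze_account -> update_ledger), we obtain O(update_ledger).
So O(update_ledger) holds — update_ledger is obligatory. None of the other listed options is made obligatory by any chain of premises.

update_ledger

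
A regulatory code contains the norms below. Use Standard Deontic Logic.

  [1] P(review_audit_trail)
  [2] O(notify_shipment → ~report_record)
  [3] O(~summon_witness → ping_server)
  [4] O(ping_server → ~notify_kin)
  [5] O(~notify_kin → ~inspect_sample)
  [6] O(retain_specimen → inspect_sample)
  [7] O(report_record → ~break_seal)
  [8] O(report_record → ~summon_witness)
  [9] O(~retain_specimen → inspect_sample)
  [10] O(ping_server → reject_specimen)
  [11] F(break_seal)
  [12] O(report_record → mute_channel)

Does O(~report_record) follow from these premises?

Yes

By case analysis on retain_specimen: premise 6 gives O(retain_specimen → inspect_sample) and premise 9 gives O(~retain_specimen → inspect_sample), so O(inspect_sample) either way.
The contrapositive of premise 5 (O(~notify_kin → ~inspect_sample)) is O(inspect_sample → notify_kin), and O(inspect_sample) is already established, so O(notify_kin).
Premise 4 is O(ping_server → ~notify_kin); contrapositively O(notify_kin → ~ping_server). Since O(notify_kin) holds, K gives O(~ping_server).
Premise 3, O(~summon_witness → ping_server), contraposes to O(~ping_server → summon_witness); with O(~ping_server) we get O(summon_witness).
The contrapositive of premise 8 (O(report_record → ~summon_witness)) is O(summon_witness → ~report_record), and O(summon_witness) is already established, so O(~report_record).
Premises 1, 2, 7, 10, 11, 12 do not contribute to this derivation.
So O(~report_record) follows.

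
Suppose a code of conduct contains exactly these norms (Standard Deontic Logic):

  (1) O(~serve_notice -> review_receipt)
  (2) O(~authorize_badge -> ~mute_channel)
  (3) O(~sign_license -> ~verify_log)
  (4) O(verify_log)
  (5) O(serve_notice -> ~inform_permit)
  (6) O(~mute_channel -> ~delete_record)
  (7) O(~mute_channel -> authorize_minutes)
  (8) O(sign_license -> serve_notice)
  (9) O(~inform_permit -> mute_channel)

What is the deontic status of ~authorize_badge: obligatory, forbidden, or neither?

Forbidden

From premise 4 we have O(verify_log).
The contrapositive of premise 3 (O(~sign_license -> ~verify_log)) is O(verify_log -> sign_license), and O(verify_log) is already established, so O(sign_license).
With premise 8, O(sign_license -> serve_notice), the K-axiom yields O(serve_notice).
From O(serve_notice) and premise 5, O(serve_notice -> ~inform_permit), we obtain O(~inform_permit).
From O(~inform_permit) and premise 9, O(~inform_permit -> mute_channel), we obtain O(mute_channel).
Premise 2 is O(~authorize_badge -> ~mute_channel); contrapositively O(mute_channel -> authorize_badge). Since O(mute_channel) holds, K gives O(authorize_badge).
Premises 1, 6, 7 do not contribute to this derivation.
Thus O(authorize_badge), which is F(~authorize_badge): ~authorize_badge is forbidden.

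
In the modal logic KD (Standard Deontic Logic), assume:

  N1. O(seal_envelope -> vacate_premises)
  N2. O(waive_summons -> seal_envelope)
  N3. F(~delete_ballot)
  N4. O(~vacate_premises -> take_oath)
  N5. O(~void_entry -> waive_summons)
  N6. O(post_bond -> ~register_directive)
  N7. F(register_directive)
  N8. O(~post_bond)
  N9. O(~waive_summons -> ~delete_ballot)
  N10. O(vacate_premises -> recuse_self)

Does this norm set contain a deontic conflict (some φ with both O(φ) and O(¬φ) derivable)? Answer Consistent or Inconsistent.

Premise 6 is O(post_bond -> ~register_directive); even if O(~register_directive) held, inferring O(post_bond) would be affirming the consequent — invalid.
So O(post_bond) is not derivable, and the apparent clash with O(~post_bond) does not arise.
A world satisfying every obligation exists (e.g. delete_ballot=true, post_bond=false, recuse_self=true, register_directive=false, seal_envelope=true, take_oath=false, vacate_premises=true, void_entry=false, waive_summons=true); no atom is both obligatory and forbidden, so the set is consistent.

Consistent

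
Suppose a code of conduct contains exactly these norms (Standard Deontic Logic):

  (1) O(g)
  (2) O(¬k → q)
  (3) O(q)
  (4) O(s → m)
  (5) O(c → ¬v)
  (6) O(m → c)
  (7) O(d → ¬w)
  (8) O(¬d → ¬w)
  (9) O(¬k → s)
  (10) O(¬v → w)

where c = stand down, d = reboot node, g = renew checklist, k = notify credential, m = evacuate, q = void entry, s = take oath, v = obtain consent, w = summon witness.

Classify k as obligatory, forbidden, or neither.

By case analysis on ¬d: premise 8 gives O(¬d → ¬w) and premise 7 gives O(d → ¬w), so O(¬w) either way.
Premise 10 is O(¬v → w); contrapositively O(¬w → v). Since O(¬w) holds, K gives O(v).
Premise 5 is O(c → ¬v); contrapositively O(v → ¬c). Since O(v) holds, K gives O(¬c).
Premise 6, O(m → c), contraposes to O(¬c → ¬m); with O(¬c) we get O(¬m).
Premise 4 is O(s → m); contrapositively O(¬m → ¬s). Since O(¬m) holds, K gives O(¬s).
Premise 9 is O(¬k → s); contrapositively O(¬s → k). Since O(¬s) holds, K gives O(k).
Premises 1, 2, 3 do not contribute to this derivation.
Hence k is obligatory.

Obligatory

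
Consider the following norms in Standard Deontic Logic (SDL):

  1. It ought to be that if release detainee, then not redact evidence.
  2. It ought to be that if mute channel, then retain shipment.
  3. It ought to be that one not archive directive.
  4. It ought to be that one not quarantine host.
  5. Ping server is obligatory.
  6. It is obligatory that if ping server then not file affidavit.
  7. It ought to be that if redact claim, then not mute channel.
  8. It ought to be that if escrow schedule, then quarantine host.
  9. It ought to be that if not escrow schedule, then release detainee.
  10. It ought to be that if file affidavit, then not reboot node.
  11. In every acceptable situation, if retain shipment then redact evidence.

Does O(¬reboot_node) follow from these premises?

Premise 10 is O(file_affidavit → ¬reboot_node), but O(file_affidavit) is not derivable from the premises, so it does not yield O(¬reboot_node).
No other premise forces O(¬reboot_node). An ideal world satisfying every premise can still have ¬reboot_node false, so O(¬reboot_node) is not derivable.

No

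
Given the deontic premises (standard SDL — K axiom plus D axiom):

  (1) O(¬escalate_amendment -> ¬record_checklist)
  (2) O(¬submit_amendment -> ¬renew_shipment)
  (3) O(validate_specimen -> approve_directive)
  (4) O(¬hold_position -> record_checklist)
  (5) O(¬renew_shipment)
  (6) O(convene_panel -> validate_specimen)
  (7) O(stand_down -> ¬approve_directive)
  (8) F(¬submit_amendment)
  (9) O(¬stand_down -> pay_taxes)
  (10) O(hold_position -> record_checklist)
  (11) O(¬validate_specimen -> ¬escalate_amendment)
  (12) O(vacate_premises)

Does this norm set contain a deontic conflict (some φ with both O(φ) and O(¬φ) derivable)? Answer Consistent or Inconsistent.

Premise 2 is O(¬submit_amendment -> ¬renew_shipment); even if O(¬renew_shipment) held, inferring O(¬submit_amendment) would be affirming the consequent — invalid.
So O(¬submit_amendment) is not derivable, and the apparent clash with O(submit_amendment) does not arise.
A world satisfying every obligation exists (e.g. approve_directive=true, convene_panel=false, escalate_amendment=true, hold_position=false, pay_taxes=true, record_checklist=true, renew_shipment=false, stand_down=false, submit_amendment=true, vacate_premises=true, validate_specimen=true); no atom is both obligatory and forbidden, so the set is consistent.

Consistent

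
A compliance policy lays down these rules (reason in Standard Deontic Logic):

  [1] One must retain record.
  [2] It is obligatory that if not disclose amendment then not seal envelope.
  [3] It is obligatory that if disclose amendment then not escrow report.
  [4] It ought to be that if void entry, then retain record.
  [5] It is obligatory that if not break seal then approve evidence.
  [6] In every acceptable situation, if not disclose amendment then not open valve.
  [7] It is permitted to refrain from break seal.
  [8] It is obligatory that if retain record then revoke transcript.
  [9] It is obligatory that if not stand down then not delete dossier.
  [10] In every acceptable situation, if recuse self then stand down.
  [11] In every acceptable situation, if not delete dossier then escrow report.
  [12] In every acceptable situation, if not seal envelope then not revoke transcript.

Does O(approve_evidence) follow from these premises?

Premise 5 is O(¬break_seal → approve_evidence), but O(¬break_seal) is not derivable from the premises (the permission P(¬break_seal) asserts only ¬O(break_seal), not O(¬break_seal)), so it does not yield O(approve_evidence).
No other premise forces O(approve_evidence). An ideal world satisfying every premise can still have approve_evidence false, so O(approve_evidence) is not derivable.

No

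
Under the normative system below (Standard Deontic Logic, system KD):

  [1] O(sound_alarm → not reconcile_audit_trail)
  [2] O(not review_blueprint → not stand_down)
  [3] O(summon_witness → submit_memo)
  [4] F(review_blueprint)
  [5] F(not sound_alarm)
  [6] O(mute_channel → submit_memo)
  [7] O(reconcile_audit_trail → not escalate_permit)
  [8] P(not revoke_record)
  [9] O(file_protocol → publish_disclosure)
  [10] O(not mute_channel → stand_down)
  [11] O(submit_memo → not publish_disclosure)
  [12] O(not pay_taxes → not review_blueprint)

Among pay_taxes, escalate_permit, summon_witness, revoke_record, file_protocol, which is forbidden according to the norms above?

file_protocol

Premise 4 is F(review_blueprint), i.e. O(not review_blueprint).
Premise 2 is O(not review_blueprint → not stand_down); since O(not review_blueprint), deontic closure gives O(not stand_down).
Premise 10, O(not mute_channel → stand_down), contraposes to O(not stand_down → mute_channel); with O(not stand_down) we get O(mute_channel).
Premise 6 is O(mute_channel → submit_memo); since O(mute_channel), deontic closure gives O(submit_memo).
With premise 11, O(submit_memo → not publish_disclosure), the K-axiom yields O(not publish_disclosure).
The contrapositive of premise 9 (O(file_protocol → publish_disclosure)) is O(not publish_disclosure → not file_protocol), and O(not publish_disclosure) is already established, so O(not file_protocol).
So O(not file_protocol) holds, i.e. file_protocol is forbidden. None of the other listed options is forbidden under the premises.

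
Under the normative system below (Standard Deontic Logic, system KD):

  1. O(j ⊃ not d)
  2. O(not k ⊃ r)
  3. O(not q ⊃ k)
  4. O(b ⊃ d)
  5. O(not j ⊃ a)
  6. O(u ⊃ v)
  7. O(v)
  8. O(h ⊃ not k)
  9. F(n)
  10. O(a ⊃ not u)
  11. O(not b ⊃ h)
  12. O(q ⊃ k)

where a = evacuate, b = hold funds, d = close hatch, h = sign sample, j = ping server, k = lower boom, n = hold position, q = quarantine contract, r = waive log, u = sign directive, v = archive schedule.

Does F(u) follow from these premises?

Yes

Premises 12 and 3 cover both cases: O(q ⊃ k) and O(not q ⊃ k). Since q ∨ not q is a tautology, O(k) follows.
Premise 8, O(h ⊃ not k), contraposes to O(k ⊃ not h); with O(k) we get O(not h).
Premise 11 is O(not b ⊃ h); contrapositively O(not h ⊃ b). Since O(not h) holds, K gives O(b).
With premise 4, O(b ⊃ d), the K-axiom yields O(d).
The contrapositive of premise 1 (O(j ⊃ not d)) is O(d ⊃ not j), and O(d) is already established, so O(not j).
With premise 5, O(not j ⊃ a), the K-axiom yields O(a).
From O(a) and premise 10, O(a ⊃ not u), we obtain O(not u).
Premises 2, 6, 7, 9 do not contribute to this derivation.
So O(not u) holds, i.e. F(u). The claim follows.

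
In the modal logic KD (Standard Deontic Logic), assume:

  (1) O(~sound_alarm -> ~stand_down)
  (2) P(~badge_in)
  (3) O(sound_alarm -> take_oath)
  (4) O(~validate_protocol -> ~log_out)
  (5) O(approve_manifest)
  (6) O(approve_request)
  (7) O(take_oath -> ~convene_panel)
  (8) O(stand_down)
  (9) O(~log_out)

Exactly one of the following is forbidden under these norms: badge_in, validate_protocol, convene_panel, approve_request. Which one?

convene_panel

Premise 8 gives O(stand_down).
Premise 1, O(~sound_alarm -> ~stand_down), contraposes to O(stand_down -> sound_alarm); with O(stand_down) we get O(sound_alarm).
Applying K to premise 3 (O(sound_alarm -> take_oath)) and O(sound_alarm) yields O(take_oath).
With premise 7, O(take_oath -> ~convene_panel), the K-axiom yields O(~convene_panel).
So O(~convene_panel) holds, i.e. convene_panel is forbidden. None of the other listed options is forbidden under the premises.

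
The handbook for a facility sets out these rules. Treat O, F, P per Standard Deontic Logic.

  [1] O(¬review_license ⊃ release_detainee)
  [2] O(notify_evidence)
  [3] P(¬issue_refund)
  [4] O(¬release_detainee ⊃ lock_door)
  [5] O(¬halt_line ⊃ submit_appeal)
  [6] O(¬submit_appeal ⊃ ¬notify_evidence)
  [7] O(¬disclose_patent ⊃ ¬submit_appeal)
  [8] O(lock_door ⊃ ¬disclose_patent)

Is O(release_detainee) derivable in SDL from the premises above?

Premise 2 gives O(notify_evidence).
Premise 6 is O(¬submit_appeal ⊃ ¬notify_evidence); contrapositively O(notify_evidence ⊃ submit_appeal). Since O(notify_evidence) holds, K gives O(submit_appeal).
The contrapositive of premise 7 (O(¬disclose_patent ⊃ ¬submit_appeal)) is O(submit_appeal ⊃ disclose_patent), and O(submit_appeal) is already established, so O(disclose_patent).
Premise 8 is O(lock_door ⊃ ¬disclose_patent); contrapositively O(disclose_patent ⊃ ¬lock_door). Since O(disclose_patent) holds, K gives O(¬lock_door).
The contrapositive of premise 4 (O(¬release_detainee ⊃ lock_door)) is O(¬lock_door ⊃ release_detainee), and O(¬lock_door) is already established, so O(release_detainee).
Premises 1, 3, 5 do not contribute to this derivation.
So O(release_detainee) follows.

Yes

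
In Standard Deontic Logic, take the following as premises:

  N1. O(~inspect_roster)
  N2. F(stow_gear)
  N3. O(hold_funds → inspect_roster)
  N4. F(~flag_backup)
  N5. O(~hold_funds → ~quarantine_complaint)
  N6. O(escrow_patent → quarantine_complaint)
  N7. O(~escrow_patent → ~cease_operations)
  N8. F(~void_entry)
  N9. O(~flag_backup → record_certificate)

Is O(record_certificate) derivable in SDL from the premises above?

Premise 9 is O(~flag_backup → record_certificate), but O(~flag_backup) is not derivable from the premises, so it does not yield O(record_certificate).
No other premise forces O(record_certificate). An ideal world satisfying every premise can still have record_certificate false, so O(record_certificate) is not derivable.

No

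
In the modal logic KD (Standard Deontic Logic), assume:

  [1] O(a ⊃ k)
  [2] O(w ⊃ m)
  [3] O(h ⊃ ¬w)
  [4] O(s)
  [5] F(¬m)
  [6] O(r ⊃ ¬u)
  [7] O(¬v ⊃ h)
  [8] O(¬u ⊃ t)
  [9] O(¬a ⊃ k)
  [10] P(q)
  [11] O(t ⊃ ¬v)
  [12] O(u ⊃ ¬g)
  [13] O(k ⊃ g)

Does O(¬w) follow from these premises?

Premises 1 and 9 cover both cases: O(a ⊃ k) and O(¬a ⊃ k). Since a ∨ ¬a is a tautology, O(k) follows.
From O(k) and premise 13, O(k ⊃ g), we obtain O(g).
Premise 12 is O(u ⊃ ¬g); contrapositively O(g ⊃ ¬u). Since O(g) holds, K gives O(¬u).
Premise 8 is O(¬u ⊃ t); since O(¬u), deontic closure gives O(t).
With premise 11, O(t ⊃ ¬v), the K-axiom yields O(¬v).
From O(¬v) and premise 7, O(¬v ⊃ h), we obtain O(h).
Applying K to premise 3 (O(h ⊃ ¬w)) and O(h) yields O(¬w).
Premises 2, 4, 5, 6, 10 do not contribute to this derivation.
So O(¬w) follows.

Yes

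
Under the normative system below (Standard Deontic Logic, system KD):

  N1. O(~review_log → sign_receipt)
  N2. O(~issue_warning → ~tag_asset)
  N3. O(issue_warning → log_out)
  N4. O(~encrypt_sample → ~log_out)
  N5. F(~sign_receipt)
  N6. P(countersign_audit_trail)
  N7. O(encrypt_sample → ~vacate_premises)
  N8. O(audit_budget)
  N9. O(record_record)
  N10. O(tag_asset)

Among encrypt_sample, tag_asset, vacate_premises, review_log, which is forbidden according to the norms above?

Premise 10 states O(tag_asset) outright.
Premise 2, O(~issue_warning → ~tag_asset), contraposes to O(tag_asset → issue_warning); with O(tag_asset) we get O(issue_warning).
Applying K to premise 3 (O(issue_warning → log_out)) and O(issue_warning) yields O(log_out).
Premise 4 is O(~encrypt_sample → ~log_out); contrapositively O(log_out → encrypt_sample). Since O(log_out) holds, K gives O(encrypt_sample).
Premise 7 is O(encrypt_sample → ~vacate_premises); since O(encrypt_sample), deontic closure gives O(~vacate_premises).
So O(~vacate_premises) holds, i.e. vacate_premises is forbidden. None of the other listed options is forbidden under the premises.

vacate_premises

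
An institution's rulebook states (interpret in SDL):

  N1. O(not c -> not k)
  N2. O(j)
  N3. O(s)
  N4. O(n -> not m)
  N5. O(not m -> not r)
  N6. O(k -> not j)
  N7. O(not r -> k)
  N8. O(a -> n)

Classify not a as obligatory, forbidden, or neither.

From premise 2 we have O(j).
Premise 6, O(k -> not j), contraposes to O(j -> not k); with O(j) we get O(not k).
The contrapositive of premise 7 (O(not r -> k)) is O(not k -> r), and O(not k) is already established, so O(r).
The contrapositive of premise 5 (O(not m -> not r)) is O(r -> m), and O(r) is already established, so O(m).
Premise 4 is O(n -> not m); contrapositively O(m -> not n). Since O(m) holds, K gives O(not n).
Premise 8 is O(a -> n); contrapositively O(not n -> not a). Since O(not n) holds, K gives O(not a).
Premises 1, 3 do not contribute to this derivation.
Hence not a is obligatory.

Obligatory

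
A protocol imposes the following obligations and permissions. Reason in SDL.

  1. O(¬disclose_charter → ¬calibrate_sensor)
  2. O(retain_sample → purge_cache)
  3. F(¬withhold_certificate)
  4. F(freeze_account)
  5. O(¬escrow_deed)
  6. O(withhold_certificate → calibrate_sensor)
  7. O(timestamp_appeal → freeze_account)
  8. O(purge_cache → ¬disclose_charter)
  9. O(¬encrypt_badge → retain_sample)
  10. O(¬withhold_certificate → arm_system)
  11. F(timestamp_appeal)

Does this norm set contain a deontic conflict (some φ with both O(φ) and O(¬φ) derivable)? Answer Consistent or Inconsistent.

Consistent

Premise 7 is O(timestamp_appeal → freeze_account), but O(timestamp_appeal) is not derivable from the premises, so it does not yield O(freeze_account).
So O(freeze_account) is not derivable, and the apparent clash with O(¬freeze_account) does not arise.
A world satisfying every obligation exists (e.g. arm_system=false, calibrate_sensor=true, disclose_charter=true, encrypt_badge=true, escrow_deed=false, freeze_account=false, purge_cache=false, retain_sample=false, timestamp_appeal=false, withhold_certificate=true); no atom is both obligatory and forbidden, so the set is consistent.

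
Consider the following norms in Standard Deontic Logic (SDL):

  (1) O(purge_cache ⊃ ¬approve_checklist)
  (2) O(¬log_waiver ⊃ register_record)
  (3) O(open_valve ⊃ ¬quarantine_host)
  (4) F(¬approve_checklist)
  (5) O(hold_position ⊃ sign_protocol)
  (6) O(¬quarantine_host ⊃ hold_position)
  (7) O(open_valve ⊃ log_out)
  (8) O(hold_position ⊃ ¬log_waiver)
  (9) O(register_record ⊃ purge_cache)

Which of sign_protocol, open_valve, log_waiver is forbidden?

open_valve

Premise 4, F(¬approve_checklist), is equivalent to O(approve_checklist).
The contrapositive of premise 1 (O(purge_cache ⊃ ¬approve_checklist)) is O(approve_checklist ⊃ ¬purge_cache), and O(approve_checklist) is already established, so O(¬purge_cache).
Premise 9, O(register_record ⊃ purge_cache), contraposes to O(¬purge_cache ⊃ ¬register_record); with O(¬purge_cache) we get O(¬register_record).
Premise 2, O(¬log_waiver ⊃ register_record), contraposes to O(¬register_record ⊃ log_waiver); with O(¬register_record) we get O(log_waiver).
Premise 8, O(hold_position ⊃ ¬log_waiver), contraposes to O(log_waiver ⊃ ¬hold_position); with O(log_waiver) we get O(¬hold_position).
Premise 6 is O(¬quarantine_host ⊃ hold_position); contrapositively O(¬hold_position ⊃ quarantine_host). Since O(¬hold_position) holds, K gives O(quarantine_host).
Premise 3, O(open_valve ⊃ ¬quarantine_host), contraposes to O(quarantine_host ⊃ ¬open_valve); with O(quarantine_host) we get O(¬open_valve).
So O(¬open_valve) holds, i.e. open_valve is forbidden. None of the other listed options is forbidden under the premises.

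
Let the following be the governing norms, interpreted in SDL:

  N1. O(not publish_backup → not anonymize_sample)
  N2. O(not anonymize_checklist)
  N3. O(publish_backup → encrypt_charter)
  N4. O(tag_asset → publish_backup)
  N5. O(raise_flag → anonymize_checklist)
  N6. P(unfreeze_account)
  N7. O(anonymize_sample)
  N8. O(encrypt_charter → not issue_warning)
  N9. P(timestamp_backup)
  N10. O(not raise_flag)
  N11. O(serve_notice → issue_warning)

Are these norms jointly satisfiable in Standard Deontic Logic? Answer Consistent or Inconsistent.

Premise 5 is O(raise_flag → anonymize_checklist), but O(raise_flag) is not derivable from the premises, so it does not yield O(anonymize_checklist).
So O(anonymize_checklist) is not derivable, and the apparent clash with O(not anonymize_checklist) does not arise.
A world satisfying every obligation exists (e.g. anonymize_checklist=false, anonymize_sample=true, encrypt_charter=true, issue_warning=false, publish_backup=true, raise_flag=false, serve_notice=false, tag_asset=false, timestamp_backup=false, unfreeze_account=false); no atom is both obligatory and forbidden, so the set is consistent.

Consistent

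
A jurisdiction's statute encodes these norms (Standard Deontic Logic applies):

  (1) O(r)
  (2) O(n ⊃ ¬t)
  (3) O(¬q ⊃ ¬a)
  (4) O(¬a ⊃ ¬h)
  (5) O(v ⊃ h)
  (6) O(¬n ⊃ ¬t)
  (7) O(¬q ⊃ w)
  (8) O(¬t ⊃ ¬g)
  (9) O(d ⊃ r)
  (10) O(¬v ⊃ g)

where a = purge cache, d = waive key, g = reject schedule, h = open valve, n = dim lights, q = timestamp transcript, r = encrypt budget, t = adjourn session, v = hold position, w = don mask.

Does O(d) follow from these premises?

No

Premise 9 is O(d ⊃ r); even if O(r) held, inferring O(d) would be affirming the consequent — invalid.
No other premise forces O(d). An ideal world satisfying every premise can still have d false, so O(d) is not derivable.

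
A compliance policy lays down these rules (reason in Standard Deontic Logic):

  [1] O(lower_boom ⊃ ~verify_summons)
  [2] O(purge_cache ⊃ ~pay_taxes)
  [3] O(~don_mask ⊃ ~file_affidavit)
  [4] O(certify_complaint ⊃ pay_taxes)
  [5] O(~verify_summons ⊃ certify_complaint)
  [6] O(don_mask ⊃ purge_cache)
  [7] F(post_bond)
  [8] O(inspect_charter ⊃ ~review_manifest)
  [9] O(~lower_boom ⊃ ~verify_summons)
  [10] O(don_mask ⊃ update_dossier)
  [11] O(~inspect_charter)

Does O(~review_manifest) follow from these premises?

Premise 8 is O(inspect_charter ⊃ ~review_manifest), but O(inspect_charter) is not derivable from the premises, so it does not yield O(~review_manifest).
No other premise forces O(~review_manifest). An ideal world satisfying every premise can still have ~review_manifest false, so O(~review_manifest) is not derivable.

No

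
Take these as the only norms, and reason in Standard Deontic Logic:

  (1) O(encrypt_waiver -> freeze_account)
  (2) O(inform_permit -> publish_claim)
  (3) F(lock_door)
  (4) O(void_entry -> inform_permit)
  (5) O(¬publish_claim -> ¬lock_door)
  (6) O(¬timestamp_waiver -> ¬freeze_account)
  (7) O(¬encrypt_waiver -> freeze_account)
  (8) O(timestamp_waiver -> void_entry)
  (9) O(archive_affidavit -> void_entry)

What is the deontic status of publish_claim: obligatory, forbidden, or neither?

Obligatory

Premises 1 and 7 are O(encrypt_waiver -> freeze_account) and O(¬encrypt_waiver -> freeze_account); every ideal world satisfies encrypt_waiver or ¬encrypt_waiver, so in either case freeze_account holds — hence O(freeze_account).
Premise 6 is O(¬timestamp_waiver -> ¬freeze_account); contrapositively O(freeze_account -> timestamp_waiver). Since O(freeze_account) holds, K gives O(timestamp_waiver).
Premise 8 is O(timestamp_waiver -> void_entry); since O(timestamp_waiver), deontic closure gives O(void_entry).
From O(void_entry) and premise 4, O(void_entry -> inform_permit), we obtain O(inform_permit).
Premise 2 is O(inform_permit -> publish_claim); since O(inform_permit), deontic closure gives O(publish_claim).
Premises 3, 5, 9 do not contribute to this derivation.
Hence publish_claim is obligatory.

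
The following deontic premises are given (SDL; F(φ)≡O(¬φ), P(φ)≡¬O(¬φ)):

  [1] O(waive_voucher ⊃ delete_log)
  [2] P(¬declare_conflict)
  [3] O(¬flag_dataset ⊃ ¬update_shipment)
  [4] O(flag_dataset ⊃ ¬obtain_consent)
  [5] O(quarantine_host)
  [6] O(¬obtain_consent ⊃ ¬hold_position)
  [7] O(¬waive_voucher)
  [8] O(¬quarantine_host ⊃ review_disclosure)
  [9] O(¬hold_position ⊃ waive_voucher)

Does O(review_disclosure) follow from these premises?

No

Premise 8 is O(¬quarantine_host ⊃ review_disclosure), but O(¬quarantine_host) is not derivable from the premises, so it does not yield O(review_disclosure).
No other premise forces O(review_disclosure). An ideal world satisfying every premise can still have review_disclosure false, so O(review_disclosure) is not derivable.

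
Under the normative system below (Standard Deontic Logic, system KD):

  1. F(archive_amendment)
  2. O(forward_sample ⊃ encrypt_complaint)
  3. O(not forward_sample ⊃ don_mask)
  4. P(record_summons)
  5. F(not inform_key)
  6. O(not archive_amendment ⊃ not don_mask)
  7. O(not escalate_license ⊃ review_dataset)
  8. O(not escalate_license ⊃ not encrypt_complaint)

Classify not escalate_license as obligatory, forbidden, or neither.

F(archive_amendment) at premise 1 means O(not archive_amendment).
Applying K to premise 6 (O(not archive_amendment ⊃ not don_mask)) and O(not archive_amendment) yields O(not don_mask).
Premise 3, O(not forward_sample ⊃ don_mask), contraposes to O(not don_mask ⊃ forward_sample); with O(not don_mask) we get O(forward_sample).
Applying K to premise 2 (O(forward_sample ⊃ encrypt_complaint)) and O(forward_sample) yields O(encrypt_complaint).
Premise 8, O(not escalate_license ⊃ not encrypt_complaint), contraposes to O(encrypt_complaint ⊃ escalate_license); with O(encrypt_complaint) we get O(escalate_license).
Premises 4, 5, 7 do not contribute to this derivation.
Thus O(escalate_license), which is F(not escalate_license): not escalate_license is forbidden.

Forbidden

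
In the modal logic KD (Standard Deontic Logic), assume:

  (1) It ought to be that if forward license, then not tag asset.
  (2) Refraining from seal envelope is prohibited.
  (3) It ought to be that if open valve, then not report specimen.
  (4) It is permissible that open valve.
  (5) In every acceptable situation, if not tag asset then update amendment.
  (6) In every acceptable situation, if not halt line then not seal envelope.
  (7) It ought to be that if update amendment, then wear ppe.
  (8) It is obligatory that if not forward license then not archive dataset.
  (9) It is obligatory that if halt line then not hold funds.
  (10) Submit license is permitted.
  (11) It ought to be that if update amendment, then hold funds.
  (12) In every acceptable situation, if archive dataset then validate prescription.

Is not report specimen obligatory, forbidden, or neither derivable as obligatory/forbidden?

Neither

Premise 3 is O(open_valve → ¬report_specimen), but O(open_valve) is not derivable from the premises (the permission P(open_valve) asserts only ¬O(¬open_valve), not O(open_valve)), so it does not yield O(¬report_specimen).
No premise or chain of K-axiom applications forces O(¬report_specimen), and none forces O(report_specimen). So ¬report_specimen is neither obligatory nor forbidden under these norms.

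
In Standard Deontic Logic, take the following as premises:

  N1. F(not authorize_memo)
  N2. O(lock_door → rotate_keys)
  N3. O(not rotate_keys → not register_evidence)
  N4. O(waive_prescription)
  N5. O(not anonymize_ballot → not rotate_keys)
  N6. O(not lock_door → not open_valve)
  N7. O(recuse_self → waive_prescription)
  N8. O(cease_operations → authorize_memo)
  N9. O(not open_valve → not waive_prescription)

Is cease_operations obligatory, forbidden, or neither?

Neither

Premise 8 is O(cease_operations → authorize_memo); even if O(authorize_memo) held, inferring O(cease_operations) would be affirming the consequent — invalid.
No premise or chain of K-axiom applications forces O(cease_operations), and none forces O(not cease_operations). So cease_operations is neither obligatory nor forbidden under these norms.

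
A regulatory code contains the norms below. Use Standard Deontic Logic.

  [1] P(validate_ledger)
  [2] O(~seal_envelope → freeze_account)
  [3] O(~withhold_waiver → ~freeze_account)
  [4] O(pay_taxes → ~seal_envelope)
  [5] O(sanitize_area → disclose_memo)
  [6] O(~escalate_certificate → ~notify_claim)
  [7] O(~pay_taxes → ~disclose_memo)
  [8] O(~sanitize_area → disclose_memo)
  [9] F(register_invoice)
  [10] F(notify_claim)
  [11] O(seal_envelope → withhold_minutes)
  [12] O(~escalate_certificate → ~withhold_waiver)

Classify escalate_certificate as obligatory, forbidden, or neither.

By case analysis on sanitize_area: premise 5 gives O(sanitize_area → disclose_memo) and premise 8 gives O(~sanitize_area → disclose_memo), so O(disclose_memo) either way.
The contrapositive of premise 7 (O(~pay_taxes → ~disclose_memo)) is O(disclose_memo → pay_taxes), and O(disclose_memo) is already established, so O(pay_taxes).
With premise 4, O(pay_taxes → ~seal_envelope), the K-axiom yields O(~seal_envelope).
Premise 2 is O(~seal_envelope → freeze_account); since O(~seal_envelope), deontic closure gives O(freeze_account).
Premise 3, O(~withhold_waiver → ~freeze_account), contraposes to O(freeze_account → withhold_waiver); with O(freeze_account) we get O(withhold_waiver).
The contrapositive of premise 12 (O(~escalate_certificate → ~withhold_waiver)) is O(withhold_waiver → escalate_certificate), and O(withhold_waiver) is already established, so O(escalate_certificate).
Premises 1, 6, 9, 10, 11 do not contribute to this derivation.
Hence escalate_certificate is obligatory.

Obligatory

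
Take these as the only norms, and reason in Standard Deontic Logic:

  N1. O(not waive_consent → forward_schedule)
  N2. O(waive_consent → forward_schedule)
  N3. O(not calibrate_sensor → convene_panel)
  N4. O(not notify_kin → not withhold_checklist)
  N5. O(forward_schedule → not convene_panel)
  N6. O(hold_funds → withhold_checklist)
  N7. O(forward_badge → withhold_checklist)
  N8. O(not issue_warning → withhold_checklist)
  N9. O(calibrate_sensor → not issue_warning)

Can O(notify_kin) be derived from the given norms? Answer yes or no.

Yes

Premises 1 and 2 are O(not waive_consent → forward_schedule) and O(waive_consent → forward_schedule); every ideal world satisfies not waive_consent or waive_consent, so in either case forward_schedule holds — hence O(forward_schedule).
Premise 5 is O(forward_schedule → not convene_panel); since O(forward_schedule), deontic closure gives O(not convene_panel).
Premise 3 is O(not calibrate_sensor → convene_panel); contrapositively O(not convene_panel → calibrate_sensor). Since O(not convene_panel) holds, K gives O(calibrate_sensor).
From O(calibrate_sensor) and premise 9, O(calibrate_sensor → not issue_warning), we obtain O(not issue_warning).
With premise 8, O(not issue_warning → withhold_checklist), the K-axiom yields O(withhold_checklist).
Premise 4, O(not notify_kin → not withhold_checklist), contraposes to O(withhold_checklist → notify_kin); with O(withhold_checklist) we get O(notify_kin).
Premises 6, 7 do not contribute to this derivation.
So O(notify_kin) follows.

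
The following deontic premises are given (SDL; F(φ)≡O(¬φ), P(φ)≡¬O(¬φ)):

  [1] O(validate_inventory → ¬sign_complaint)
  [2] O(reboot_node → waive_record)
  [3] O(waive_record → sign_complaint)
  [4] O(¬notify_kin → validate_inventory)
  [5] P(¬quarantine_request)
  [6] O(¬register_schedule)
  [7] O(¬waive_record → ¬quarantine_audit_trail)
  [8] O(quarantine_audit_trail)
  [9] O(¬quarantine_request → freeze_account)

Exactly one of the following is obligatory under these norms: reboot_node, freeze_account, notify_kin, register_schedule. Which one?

Premise 8 states O(quarantine_audit_trail) outright.
The contrapositive of premise 7 (O(¬waive_record → ¬quarantine_audit_trail)) is O(quarantine_audit_trail → waive_record), and O(quarantine_audit_trail) is already established, so O(waive_record).
With premise 3, O(waive_record → sign_complaint), the K-axiom yields O(sign_complaint).
The contrapositive of premise 1 (O(validate_inventory → ¬sign_complaint)) is O(sign_complaint → ¬validate_inventory), and O(sign_complaint) is already established, so O(¬validate_inventory).
Premise 4 is O(¬notify_kin → validate_inventory); contrapositively O(¬validate_inventory → notify_kin). Since O(¬validate_inventory) holds, K gives O(notify_kin).
So O(notify_kin) holds — notify_kin is obligatory. None of the other listed options is made obligatory by any chain of premises.

notify_kin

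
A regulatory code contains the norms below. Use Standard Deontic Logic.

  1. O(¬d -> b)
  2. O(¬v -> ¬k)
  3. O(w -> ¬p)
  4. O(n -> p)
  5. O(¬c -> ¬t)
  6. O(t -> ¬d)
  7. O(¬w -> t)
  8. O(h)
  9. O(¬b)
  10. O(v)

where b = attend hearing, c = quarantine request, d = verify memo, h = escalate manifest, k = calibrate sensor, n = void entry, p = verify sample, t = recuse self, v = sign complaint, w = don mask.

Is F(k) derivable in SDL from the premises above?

Premise 2 is O(¬v -> ¬k), but O(¬v) is not derivable from the premises, so it does not yield O(¬k).
No other premise forces O(¬k). An ideal world satisfying every premise can still have k true, so F(k) is not derivable.

No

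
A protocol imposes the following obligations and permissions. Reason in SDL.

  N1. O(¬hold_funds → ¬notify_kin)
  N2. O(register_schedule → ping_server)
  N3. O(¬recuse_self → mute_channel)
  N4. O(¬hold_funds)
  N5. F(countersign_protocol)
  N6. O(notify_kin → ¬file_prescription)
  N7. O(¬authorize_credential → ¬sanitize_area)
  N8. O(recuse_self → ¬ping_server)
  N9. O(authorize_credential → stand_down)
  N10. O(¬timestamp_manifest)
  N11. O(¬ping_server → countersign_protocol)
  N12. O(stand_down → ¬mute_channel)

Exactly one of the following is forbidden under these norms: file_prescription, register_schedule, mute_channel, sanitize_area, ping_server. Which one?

Premise 5, F(countersign_protocol), is equivalent to O(¬countersign_protocol).
Premise 11 is O(¬ping_server → countersign_protocol); contrapositively O(¬countersign_protocol → ping_server). Since O(¬countersign_protocol) holds, K gives O(ping_server).
Premise 8, O(recuse_self → ¬ping_server), contraposes to O(ping_server → ¬recuse_self); with O(ping_server) we get O(¬recuse_self).
With premise 3, O(¬recuse_self → mute_channel), the K-axiom yields O(mute_channel).
Premise 12 is O(stand_down → ¬mute_channel); contrapositively O(mute_channel → ¬stand_down). Since O(mute_channel) holds, K gives O(¬stand_down).
Premise 9 is O(authorize_credential → stand_down); contrapositively O(¬stand_down → ¬authorize_credential). Since O(¬stand_down) holds, K gives O(¬authorize_credential).
Applying K to premise 7 (O(¬authorize_credential → ¬sanitize_area)) and O(¬authorize_credential) yields O(¬sanitize_area).
So O(¬sanitize_area) holds, i.e. sanitize_area is forbidden. None of the other listed options is forbidden under the premises.

sanitize_area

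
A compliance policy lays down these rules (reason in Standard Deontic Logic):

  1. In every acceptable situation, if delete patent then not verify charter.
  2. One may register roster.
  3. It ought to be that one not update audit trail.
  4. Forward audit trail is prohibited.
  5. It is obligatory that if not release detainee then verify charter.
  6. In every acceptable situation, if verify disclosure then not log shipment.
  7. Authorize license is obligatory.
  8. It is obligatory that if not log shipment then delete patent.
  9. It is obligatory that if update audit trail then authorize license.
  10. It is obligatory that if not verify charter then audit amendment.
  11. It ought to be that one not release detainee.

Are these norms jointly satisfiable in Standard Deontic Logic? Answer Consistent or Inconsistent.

Premise 9 is O(update_audit_trail → authorize_license); even if O(authorize_license) held, inferring O(update_audit_trail) would be affirming the consequent — invalid.
So O(update_audit_trail) is not derivable, and the apparent clash with O(¬update_audit_trail) does not arise.
A world satisfying every obligation exists (e.g. audit_amendment=false, authorize_license=true, delete_patent=false, forward_audit_trail=false, log_shipment=true, register_roster=false, release_detainee=false, update_audit_trail=false, verify_charter=true, verify_disclosure=false); no atom is both obligatory and forbidden, so the set is consistent.

Consistent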